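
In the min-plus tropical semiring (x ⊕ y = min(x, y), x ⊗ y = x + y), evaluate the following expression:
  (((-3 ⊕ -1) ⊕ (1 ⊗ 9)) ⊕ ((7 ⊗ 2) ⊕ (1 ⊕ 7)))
(((-3 ⊕ -1) ⊕ (1 ⊗ 9)) ⊕ ((7 ⊗ 2) ⊕ (1 ⊕ 7))) = -3

Expand innermost to outermost. Recall ⊕ takes the minimum of its arguments and ⊗ takes their sum. Working out the expression (((-3 ⊕ -1) ⊕ (1 ⊗ 9)) ⊕ ((7 ⊗ 2) ⊕ (1 ⊕ 7))) gives -3.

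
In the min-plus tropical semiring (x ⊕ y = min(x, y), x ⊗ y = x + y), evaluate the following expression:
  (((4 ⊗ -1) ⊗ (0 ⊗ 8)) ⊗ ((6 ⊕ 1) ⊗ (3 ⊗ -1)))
(((4 ⊗ -1) ⊗ (0 ⊗ 8)) ⊗ ((6 ⊕ 1) ⊗ (3 ⊗ -1))) = 14

Expand innermost to outermost. Recall ⊕ takes the minimum of its arguments and ⊗ takes their sum. Working out the expression (((4 ⊗ -1) ⊗ (0 ⊗ 8)) ⊗ ((6 ⊕ 1) ⊗ (3 ⊗ -1))) gives 14.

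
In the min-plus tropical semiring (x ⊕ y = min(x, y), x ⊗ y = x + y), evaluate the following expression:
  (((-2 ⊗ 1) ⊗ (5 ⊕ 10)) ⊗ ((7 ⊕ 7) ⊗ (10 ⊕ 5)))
(((-2 ⊗ 1) ⊗ (5 ⊕ 10)) ⊗ ((7 ⊕ 7) ⊗ (10 ⊕ 5))) = 16

Expand innermost to outermost. Recall ⊕ takes the minimum of its arguments and ⊗ takes their sum. Working out the expression (((-2 ⊗ 1) ⊗ (5 ⊕ 10)) ⊗ ((7 ⊕ 7) ⊗ (10 ⊕ 5))) gives 16.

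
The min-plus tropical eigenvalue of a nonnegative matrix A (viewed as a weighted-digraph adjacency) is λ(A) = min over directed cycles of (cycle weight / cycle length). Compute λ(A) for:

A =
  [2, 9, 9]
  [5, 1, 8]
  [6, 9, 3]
λ(A) = 1

Enumerate directed cycles and compute their means (weight / length). Sample:
  cycle 0 → 0: weight = 2, length = 1, mean = 2/1 ≈ 2.000
  cycle 1 → 1: weight = 1, length = 1, mean = 1/1 ≈ 1.000
  cycle 2 → 2: weight = 3, length = 1, mean = 3/1 ≈ 3.000
  cycle 0 → 1 → 0: weight = 14, length = 2, mean = 14/2 ≈ 7.000
  cycle 0 → 2 → 0: weight = 15, length = 2, mean = 15/2 ≈ 7.500
  cycle 1 → 0 → 1: weight = 14, length = 2, mean = 14/2 ≈ 7.000
Minimum mean = 1.000, attained e.g. along the cycle 1 → 1 with weight 1 and length 1. So λ(A) = 1/1 = 1.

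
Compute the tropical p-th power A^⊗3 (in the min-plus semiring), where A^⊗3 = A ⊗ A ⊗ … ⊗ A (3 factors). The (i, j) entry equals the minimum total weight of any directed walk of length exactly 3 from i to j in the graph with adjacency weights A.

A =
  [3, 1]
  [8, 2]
A^⊗3 =
  [9, 5]
  [12, 6]

Each entry (A^⊗3)_ij equals the minimum over all length-3 walks i = v_0 → v_1 → … → v_3 = j of Σ_t A[v_t][v_{t+1}]. For example, for (i, j) = (0, 1) we minimise over 4 possible intermediate vertex sequences; the minimum is 5, attained along the walk 0 → 1 → 1 → 1.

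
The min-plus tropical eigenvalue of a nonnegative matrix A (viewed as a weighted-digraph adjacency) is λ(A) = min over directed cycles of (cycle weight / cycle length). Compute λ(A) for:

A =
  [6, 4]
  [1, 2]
λ(A) = 2

Enumerate directed cycles and compute their means (weight / length). Sample:
  cycle 0 → 0: weight = 6, length = 1, mean = 6/1 ≈ 6.000
  cycle 1 → 1: weight = 2, length = 1, mean = 2/1 ≈ 2.000
  cycle 0 → 1 → 0: weight = 5, length = 2, mean = 5/2 ≈ 2.500
  cycle 1 → 0 → 1: weight = 5, length = 2, mean = 5/2 ≈ 2.500
Minimum mean = 2.000, attained e.g. along the cycle 1 → 1 with weight 2 and length 1. So λ(A) = 2/1 = 2.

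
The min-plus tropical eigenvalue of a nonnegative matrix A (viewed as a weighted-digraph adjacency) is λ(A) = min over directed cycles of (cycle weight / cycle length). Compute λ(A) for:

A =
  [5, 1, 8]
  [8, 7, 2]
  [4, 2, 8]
λ(A) = 2

Enumerate directed cycles and compute their means (weight / length). Sample:
  cycle 0 → 0: weight = 5, length = 1, mean = 5/1 ≈ 5.000
  cycle 1 → 1: weight = 7, length = 1, mean = 7/1 ≈ 7.000
  cycle 2 → 2: weight = 8, length = 1, mean = 8/1 ≈ 8.000
  cycle 0 → 1 → 0: weight = 9, length = 2, mean = 9/2 ≈ 4.500
  cycle 0 → 2 → 0: weight = 12, length = 2, mean = 12/2 ≈ 6.000
  cycle 1 → 0 → 1: weight = 9, length = 2, mean = 9/2 ≈ 4.500
Minimum mean = 2.000, attained e.g. along the cycle 1 → 2 → 1 with weight 4 and length 2. So λ(A) = 4/2 = 2.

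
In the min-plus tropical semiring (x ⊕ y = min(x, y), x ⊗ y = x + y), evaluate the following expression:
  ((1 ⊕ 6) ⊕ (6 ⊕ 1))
((1 ⊕ 6) ⊕ (6 ⊕ 1)) = 1

Expand innermost to outermost. Recall ⊕ takes the minimum of its arguments and ⊗ takes their sum. Working out the expression ((1 ⊕ 6) ⊕ (6 ⊕ 1)) gives 1.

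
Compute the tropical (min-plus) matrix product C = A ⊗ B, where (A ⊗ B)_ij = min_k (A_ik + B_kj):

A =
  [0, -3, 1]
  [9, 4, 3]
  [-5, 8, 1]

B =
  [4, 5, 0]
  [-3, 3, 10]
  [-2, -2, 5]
A ⊗ B =
  [-6, -1, 0]
  [1, 1, 8]
  [-1, -1, -5]

Apply the min-plus product entry-by-entry:
  C[0][0] = min over k of (A[0][0] + B[0][0] = 0 + 4 = 4, A[0][1] + B[1][0] = -3 + -3 = -6, A[0][2] + B[2][0] = 1 + -2 = -1) = -6 (attained at k = 1)
  C[0][1] = min over k of (A[0][0] + B[0][1] = 0 + 5 = 5, A[0][1] + B[1][1] = -3 + 3 = 0, A[0][2] + B[2][1] = 1 + -2 = -1) = -1 (attained at k = 2)
  C[0][2] = min over k of (A[0][0] + B[0][2] = 0 + 0 = 0, A[0][1] + B[1][2] = -3 + 10 = 7, A[0][2] + B[2][2] = 1 + 5 = 6) = 0 (attained at k = 0)
  C[1][0] = min over k of (A[1][0] + B[0][0] = 9 + 4 = 13, A[1][1] + B[1][0] = 4 + -3 = 1, A[1][2] + B[2][0] = 3 + -2 = 1) = 1 (attained at k = 1)
  C[1][1] = min over k of (A[1][0] + B[0][1] = 9 + 5 = 14, A[1][1] + B[1][1] = 4 + 3 = 7, A[1][2] + B[2][1] = 3 + -2 = 1) = 1 (attained at k = 2)
  C[1][2] = min over k of (A[1][0] + B[0][2] = 9 + 0 = 9, A[1][1] + B[1][2] = 4 + 10 = 14, A[1][2] + B[2][2] = 3 + 5 = 8) = 8 (attained at k = 2)
  C[2][0] = min over k of (A[2][0] + B[0][0] = -5 + 4 = -1, A[2][1] + B[1][0] = 8 + -3 = 5, A[2][2] + B[2][0] = 1 + -2 = -1) = -1 (attained at k = 0)
  C[2][1] = min over k of (A[2][0] + B[0][1] = -5 + 5 = 0, A[2][1] + B[1][1] = 8 + 3 = 11, A[2][2] + B[2][1] = 1 + -2 = -1) = -1 (attained at k = 2)
  C[2][2] = min over k of (A[2][0] + B[0][2] = -5 + 0 = -5, A[2][1] + B[1][2] = 8 + 10 = 18, A[2][2] + B[2][2] = 1 + 5 = 6) = -5 (attained at k = 0)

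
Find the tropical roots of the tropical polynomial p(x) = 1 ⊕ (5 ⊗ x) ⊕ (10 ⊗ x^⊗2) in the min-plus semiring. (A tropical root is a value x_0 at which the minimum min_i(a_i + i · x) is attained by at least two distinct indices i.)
Roots: {-5, -4}

Each tropical root is a break point of the lower envelope of the lines y = a_i + i · x (there are 3 lines, with slopes 0, 1, ..., 2). Only the lines that attain the minimum somewhere contribute to roots; other lines are dominated. Here the surviving (envelope) indices are i = 2, i = 1, i = 0.
Intersections between consecutive envelope lines give the roots: for adjacent envelope indices i < j the intersection is x = (a_i − a_j) / (j − i). Reading off the sorted break points: {-5, -4}.
Verification: at each break x_0, at least two indices attain the minimum of min_i(a_i + i · x_0).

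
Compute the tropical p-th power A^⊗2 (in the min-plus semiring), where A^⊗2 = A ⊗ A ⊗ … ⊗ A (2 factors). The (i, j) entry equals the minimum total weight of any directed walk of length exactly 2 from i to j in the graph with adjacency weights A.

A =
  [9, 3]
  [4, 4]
A^⊗2 =
  [7, 7]
  [8, 7]

Each entry (A^⊗2)_ij equals the minimum over all length-2 walks i = v_0 → v_1 → … → v_2 = j of Σ_t A[v_t][v_{t+1}]. For example, for (i, j) = (0, 1) we minimise over 2 possible intermediate vertex sequences; the minimum is 7, attained along the walk 0 → 1 → 1.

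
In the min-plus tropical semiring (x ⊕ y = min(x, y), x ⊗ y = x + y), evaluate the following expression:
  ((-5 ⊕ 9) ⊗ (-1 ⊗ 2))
((-5 ⊕ 9) ⊗ (-1 ⊗ 2)) = -4

Expand innermost to outermost. Recall ⊕ takes the minimum of its arguments and ⊗ takes their sum. Working out the expression ((-5 ⊕ 9) ⊗ (-1 ⊗ 2)) gives -4.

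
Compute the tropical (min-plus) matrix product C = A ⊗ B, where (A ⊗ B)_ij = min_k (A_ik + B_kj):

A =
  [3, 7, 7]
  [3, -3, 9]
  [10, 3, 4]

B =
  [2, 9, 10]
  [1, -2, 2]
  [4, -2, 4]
A ⊗ B =
  [5, 5, 9]
  [-2, -5, -1]
  [4, 1, 5]

Apply the min-plus product entry-by-entry:
  C[0][0] = min over k of (A[0][0] + B[0][0] = 3 + 2 = 5, A[0][1] + B[1][0] = 7 + 1 = 8, A[0][2] + B[2][0] = 7 + 4 = 11) = 5 (attained at k = 0)
  C[0][1] = min over k of (A[0][0] + B[0][1] = 3 + 9 = 12, A[0][1] + B[1][1] = 7 + -2 = 5, A[0][2] + B[2][1] = 7 + -2 = 5) = 5 (attained at k = 1)
  C[0][2] = min over k of (A[0][0] + B[0][2] = 3 + 10 = 13, A[0][1] + B[1][2] = 7 + 2 = 9, A[0][2] + B[2][2] = 7 + 4 = 11) = 9 (attained at k = 1)
  C[1][0] = min over k of (A[1][0] + B[0][0] = 3 + 2 = 5, A[1][1] + B[1][0] = -3 + 1 = -2, A[1][2] + B[2][0] = 9 + 4 = 13) = -2 (attained at k = 1)
  C[1][1] = min over k of (A[1][0] + B[0][1] = 3 + 9 = 12, A[1][1] + B[1][1] = -3 + -2 = -5, A[1][2] + B[2][1] = 9 + -2 = 7) = -5 (attained at k = 1)
  C[1][2] = min over k of (A[1][0] + B[0][2] = 3 + 10 = 13, A[1][1] + B[1][2] = -3 + 2 = -1, A[1][2] + B[2][2] = 9 + 4 = 13) = -1 (attained at k = 1)
  C[2][0] = min over k of (A[2][0] + B[0][0] = 10 + 2 = 12, A[2][1] + B[1][0] = 3 + 1 = 4, A[2][2] + B[2][0] = 4 + 4 = 8) = 4 (attained at k = 1)
  C[2][1] = min over k of (A[2][0] + B[0][1] = 10 + 9 = 19, A[2][1] + B[1][1] = 3 + -2 = 1, A[2][2] + B[2][1] = 4 + -2 = 2) = 1 (attained at k = 1)
  C[2][2] = min over k of (A[2][0] + B[0][2] = 10 + 10 = 20, A[2][1] + B[1][2] = 3 + 2 = 5, A[2][2] + B[2][2] = 4 + 4 = 8) = 5 (attained at k = 1)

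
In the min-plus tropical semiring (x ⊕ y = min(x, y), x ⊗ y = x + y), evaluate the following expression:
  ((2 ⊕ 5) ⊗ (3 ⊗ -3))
((2 ⊕ 5) ⊗ (3 ⊗ -3)) = 2

Expand innermost to outermost. Recall ⊕ takes the minimum of its arguments and ⊗ takes their sum. Working out the expression ((2 ⊕ 5) ⊗ (3 ⊗ -3)) gives 2.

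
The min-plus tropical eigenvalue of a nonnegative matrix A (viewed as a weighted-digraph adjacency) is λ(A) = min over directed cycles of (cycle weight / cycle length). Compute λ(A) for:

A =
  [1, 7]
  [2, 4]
λ(A) = 1

Enumerate directed cycles and compute their means (weight / length). Sample:
  cycle 0 → 0: weight = 1, length = 1, mean = 1/1 ≈ 1.000
  cycle 1 → 1: weight = 4, length = 1, mean = 4/1 ≈ 4.000
  cycle 0 → 1 → 0: weight = 9, length = 2, mean = 9/2 ≈ 4.500
  cycle 1 → 0 → 1: weight = 9, length = 2, mean = 9/2 ≈ 4.500
Minimum mean = 1.000, attained e.g. along the cycle 0 → 0 with weight 1 and length 1. So λ(A) = 1/1 = 1.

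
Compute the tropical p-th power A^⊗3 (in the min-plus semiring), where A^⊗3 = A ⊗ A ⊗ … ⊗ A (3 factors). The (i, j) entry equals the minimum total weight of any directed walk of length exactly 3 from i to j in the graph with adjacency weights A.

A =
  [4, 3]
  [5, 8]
A^⊗3 =
  [12, 11]
  [13, 12]

Each entry (A^⊗3)_ij equals the minimum over all length-3 walks i = v_0 → v_1 → … → v_3 = j of Σ_t A[v_t][v_{t+1}]. For example, for (i, j) = (0, 1) we minimise over 4 possible intermediate vertex sequences; the minimum is 11, attained along the walk 0 → 0 → 0 → 1.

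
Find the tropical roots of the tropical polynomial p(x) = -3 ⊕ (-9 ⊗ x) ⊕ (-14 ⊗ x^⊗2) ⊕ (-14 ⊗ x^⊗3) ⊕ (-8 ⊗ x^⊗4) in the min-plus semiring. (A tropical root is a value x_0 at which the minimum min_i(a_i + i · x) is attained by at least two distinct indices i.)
Roots: {-6, 0, 5, 6}

Each tropical root is a break point of the lower envelope of the lines y = a_i + i · x (there are 5 lines, with slopes 0, 1, ..., 4). Only the lines that attain the minimum somewhere contribute to roots; other lines are dominated. Here the surviving (envelope) indices are i = 4, i = 3, i = 2, i = 1, i = 0.
Intersections between consecutive envelope lines give the roots: for adjacent envelope indices i < j the intersection is x = (a_i − a_j) / (j − i). Reading off the sorted break points: {-6, 0, 5, 6}.
Verification: at each break x_0, at least two indices attain the minimum of min_i(a_i + i · x_0).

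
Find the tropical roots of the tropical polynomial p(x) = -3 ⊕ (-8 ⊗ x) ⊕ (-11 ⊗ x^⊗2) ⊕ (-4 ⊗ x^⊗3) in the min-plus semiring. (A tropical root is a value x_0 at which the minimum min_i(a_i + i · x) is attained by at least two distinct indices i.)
Roots: {-7, 3, 5}

Each tropical root is a break point of the lower envelope of the lines y = a_i + i · x (there are 4 lines, with slopes 0, 1, ..., 3). Only the lines that attain the minimum somewhere contribute to roots; other lines are dominated. Here the surviving (envelope) indices are i = 3, i = 2, i = 1, i = 0.
Intersections between consecutive envelope lines give the roots: for adjacent envelope indices i < j the intersection is x = (a_i − a_j) / (j − i). Reading off the sorted break points: {-7, 3, 5}.
Verification: at each break x_0, at least two indices attain the minimum of min_i(a_i + i · x_0).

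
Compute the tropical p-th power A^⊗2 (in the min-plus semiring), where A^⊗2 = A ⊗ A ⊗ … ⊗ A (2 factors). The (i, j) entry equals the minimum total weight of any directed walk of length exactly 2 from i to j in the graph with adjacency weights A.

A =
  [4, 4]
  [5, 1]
A^⊗2 =
  [8, 5]
  [6, 2]

Each entry (A^⊗2)_ij equals the minimum over all length-2 walks i = v_0 → v_1 → … → v_2 = j of Σ_t A[v_t][v_{t+1}]. For example, for (i, j) = (0, 1) we minimise over 2 possible intermediate vertex sequences; the minimum is 5, attained along the walk 0 → 1 → 1.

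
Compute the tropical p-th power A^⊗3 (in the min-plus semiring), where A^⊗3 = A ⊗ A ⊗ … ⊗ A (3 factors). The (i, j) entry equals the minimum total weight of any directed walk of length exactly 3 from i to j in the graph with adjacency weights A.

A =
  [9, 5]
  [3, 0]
A^⊗3 =
  [8, 5]
  [3, 0]

Each entry (A^⊗3)_ij equals the minimum over all length-3 walks i = v_0 → v_1 → … → v_3 = j of Σ_t A[v_t][v_{t+1}]. For example, for (i, j) = (0, 1) we minimise over 4 possible intermediate vertex sequences; the minimum is 5, attained along the walk 0 → 1 → 1 → 1.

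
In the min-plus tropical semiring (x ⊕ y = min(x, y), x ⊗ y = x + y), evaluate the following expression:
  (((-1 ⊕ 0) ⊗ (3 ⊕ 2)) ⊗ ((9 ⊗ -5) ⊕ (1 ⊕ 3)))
(((-1 ⊕ 0) ⊗ (3 ⊕ 2)) ⊗ ((9 ⊗ -5) ⊕ (1 ⊕ 3))) = 2

Expand innermost to outermost. Recall ⊕ takes the minimum of its arguments and ⊗ takes their sum. Working out the expression (((-1 ⊕ 0) ⊗ (3 ⊕ 2)) ⊗ ((9 ⊗ -5) ⊕ (1 ⊕ 3))) gives 2.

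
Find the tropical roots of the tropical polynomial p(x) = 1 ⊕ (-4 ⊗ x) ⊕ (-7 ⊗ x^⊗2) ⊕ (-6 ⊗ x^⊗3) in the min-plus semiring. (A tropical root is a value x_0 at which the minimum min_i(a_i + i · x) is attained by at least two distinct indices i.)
Roots: {-1, 3, 5}

Each tropical root is a break point of the lower envelope of the lines y = a_i + i · x (there are 4 lines, with slopes 0, 1, ..., 3). Only the lines that attain the minimum somewhere contribute to roots; other lines are dominated. Here the surviving (envelope) indices are i = 3, i = 2, i = 1, i = 0.
Intersections between consecutive envelope lines give the roots: for adjacent envelope indices i < j the intersection is x = (a_i − a_j) / (j − i). Reading off the sorted break points: {-1, 3, 5}.
Verification: at each break x_0, at least two indices attain the minimum of min_i(a_i + i · x_0).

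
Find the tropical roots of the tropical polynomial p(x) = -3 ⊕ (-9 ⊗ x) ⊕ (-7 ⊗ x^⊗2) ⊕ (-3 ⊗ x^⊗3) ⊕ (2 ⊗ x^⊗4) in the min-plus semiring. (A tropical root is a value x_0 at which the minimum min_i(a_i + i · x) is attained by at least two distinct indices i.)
Roots: {-5, -4, -2, 6}

Each tropical root is a break point of the lower envelope of the lines y = a_i + i · x (there are 5 lines, with slopes 0, 1, ..., 4). Only the lines that attain the minimum somewhere contribute to roots; other lines are dominated. Here the surviving (envelope) indices are i = 4, i = 3, i = 2, i = 1, i = 0.
Intersections between consecutive envelope lines give the roots: for adjacent envelope indices i < j the intersection is x = (a_i − a_j) / (j − i). Reading off the sorted break points: {-5, -4, -2, 6}.
Verification: at each break x_0, at least two indices attain the minimum of min_i(a_i + i · x_0).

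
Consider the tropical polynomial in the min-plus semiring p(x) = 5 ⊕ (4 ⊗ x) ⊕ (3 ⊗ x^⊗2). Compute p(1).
p(1) = 5

A tropical monomial a ⊗ x^⊗i evaluates to a + i · x. Evaluating each term at x = 1:
  Term 0 contributes 5 + 0 · 1 = 5
  Term 1 contributes 4 + 1 · 1 = 5
  Term 2 contributes 3 + 2 · 1 = 5
p(1) = ⊕ of these = min[5, 5, 5] = 5.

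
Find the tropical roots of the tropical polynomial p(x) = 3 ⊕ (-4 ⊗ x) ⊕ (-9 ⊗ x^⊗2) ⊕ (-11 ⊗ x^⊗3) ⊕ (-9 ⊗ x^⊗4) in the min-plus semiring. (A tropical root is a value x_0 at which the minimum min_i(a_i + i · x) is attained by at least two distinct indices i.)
Roots: {-2, 2, 5, 7}

Each tropical root is a break point of the lower envelope of the lines y = a_i + i · x (there are 5 lines, with slopes 0, 1, ..., 4). Only the lines that attain the minimum somewhere contribute to roots; other lines are dominated. Here the surviving (envelope) indices are i = 4, i = 3, i = 2, i = 1, i = 0.
Intersections between consecutive envelope lines give the roots: for adjacent envelope indices i < j the intersection is x = (a_i − a_j) / (j − i). Reading off the sorted break points: {-2, 2, 5, 7}.
Verification: at each break x_0, at least two indices attain the minimum of min_i(a_i + i · x_0).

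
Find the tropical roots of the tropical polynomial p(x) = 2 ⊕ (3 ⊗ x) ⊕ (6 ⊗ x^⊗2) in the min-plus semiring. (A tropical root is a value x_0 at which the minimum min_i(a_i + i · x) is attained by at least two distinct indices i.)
Roots: {-3, -1}

Each tropical root is a break point of the lower envelope of the lines y = a_i + i · x (there are 3 lines, with slopes 0, 1, ..., 2). Only the lines that attain the minimum somewhere contribute to roots; other lines are dominated. Here the surviving (envelope) indices are i = 2, i = 1, i = 0.
Intersections between consecutive envelope lines give the roots: for adjacent envelope indices i < j the intersection is x = (a_i − a_j) / (j − i). Reading off the sorted break points: {-3, -1}.
Verification: at each break x_0, at least two indices attain the minimum of min_i(a_i + i · x_0).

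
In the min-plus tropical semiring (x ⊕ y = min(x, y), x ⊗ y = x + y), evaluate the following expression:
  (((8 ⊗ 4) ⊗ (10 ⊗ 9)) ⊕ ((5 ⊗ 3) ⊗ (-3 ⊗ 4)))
(((8 ⊗ 4) ⊗ (10 ⊗ 9)) ⊕ ((5 ⊗ 3) ⊗ (-3 ⊗ 4))) = 9

Expand innermost to outermost. Recall ⊕ takes the minimum of its arguments and ⊗ takes their sum. Working out the expression (((8 ⊗ 4) ⊗ (10 ⊗ 9)) ⊕ ((5 ⊗ 3) ⊗ (-3 ⊗ 4))) gives 9.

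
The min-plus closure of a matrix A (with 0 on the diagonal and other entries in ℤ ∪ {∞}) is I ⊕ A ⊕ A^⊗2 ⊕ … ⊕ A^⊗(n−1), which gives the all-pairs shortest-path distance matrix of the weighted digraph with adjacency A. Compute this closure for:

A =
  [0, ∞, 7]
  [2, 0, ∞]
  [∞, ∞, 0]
Closure =
  [0, ∞, 7]
  [2, 0, 9]
  [∞, ∞, 0]

This is the Floyd-Warshall all-pairs shortest-path computation. For each intermediate vertex k = 0, 1, …, 2, update dist[i][j] ← min(dist[i][j], dist[i][k] + dist[k][j]). The final matrix gives, for each (i, j), the minimum total weight of any directed path from i to j (possibly empty when i = j).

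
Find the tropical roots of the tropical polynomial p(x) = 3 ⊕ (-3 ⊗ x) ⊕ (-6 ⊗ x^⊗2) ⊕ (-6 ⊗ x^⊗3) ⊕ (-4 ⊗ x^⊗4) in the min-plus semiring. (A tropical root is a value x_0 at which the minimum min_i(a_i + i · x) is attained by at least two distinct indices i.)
Roots: {-2, 0, 3, 6}

Each tropical root is a break point of the lower envelope of the lines y = a_i + i · x (there are 5 lines, with slopes 0, 1, ..., 4). Only the lines that attain the minimum somewhere contribute to roots; other lines are dominated. Here the surviving (envelope) indices are i = 4, i = 3, i = 2, i = 1, i = 0.
Intersections between consecutive envelope lines give the roots: for adjacent envelope indices i < j the intersection is x = (a_i − a_j) / (j − i). Reading off the sorted break points: {-2, 0, 3, 6}.
Verification: at each break x_0, at least two indices attain the minimum of min_i(a_i + i · x_0).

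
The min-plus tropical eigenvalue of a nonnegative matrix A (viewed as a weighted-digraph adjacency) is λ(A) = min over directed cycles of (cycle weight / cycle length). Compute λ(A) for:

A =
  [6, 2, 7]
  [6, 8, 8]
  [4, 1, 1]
λ(A) = 1

Enumerate directed cycles and compute their means (weight / length). Sample:
  cycle 0 → 0: weight = 6, length = 1, mean = 6/1 ≈ 6.000
  cycle 1 → 1: weight = 8, length = 1, mean = 8/1 ≈ 8.000
  cycle 2 → 2: weight = 1, length = 1, mean = 1/1 ≈ 1.000
  cycle 0 → 1 → 0: weight = 8, length = 2, mean = 8/2 ≈ 4.000
  cycle 0 → 2 → 0: weight = 11, length = 2, mean = 11/2 ≈ 5.500
  cycle 1 → 0 → 1: weight = 8, length = 2, mean = 8/2 ≈ 4.000
Minimum mean = 1.000, attained e.g. along the cycle 2 → 2 with weight 1 and length 1. So λ(A) = 1/1 = 1.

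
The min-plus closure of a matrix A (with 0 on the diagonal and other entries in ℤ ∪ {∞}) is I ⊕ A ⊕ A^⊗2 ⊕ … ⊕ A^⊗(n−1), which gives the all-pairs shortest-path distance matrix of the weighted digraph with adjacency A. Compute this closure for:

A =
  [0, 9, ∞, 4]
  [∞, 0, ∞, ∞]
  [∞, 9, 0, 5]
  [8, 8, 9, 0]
Closure =
  [0, 9, 13, 4]
  [∞, 0, ∞, ∞]
  [13, 9, 0, 5]
  [8, 8, 9, 0]

This is the Floyd-Warshall all-pairs shortest-path computation. For each intermediate vertex k = 0, 1, …, 3, update dist[i][j] ← min(dist[i][j], dist[i][k] + dist[k][j]). The final matrix gives, for each (i, j), the minimum total weight of any directed path from i to j (possibly empty when i = j).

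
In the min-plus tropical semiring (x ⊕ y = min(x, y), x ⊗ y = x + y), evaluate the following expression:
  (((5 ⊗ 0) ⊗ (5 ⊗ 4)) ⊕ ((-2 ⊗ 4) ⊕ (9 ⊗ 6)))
(((5 ⊗ 0) ⊗ (5 ⊗ 4)) ⊕ ((-2 ⊗ 4) ⊕ (9 ⊗ 6))) = 2

Expand innermost to outermost. Recall ⊕ takes the minimum of its arguments and ⊗ takes their sum. Working out the expression (((5 ⊗ 0) ⊗ (5 ⊗ 4)) ⊕ ((-2 ⊗ 4) ⊕ (9 ⊗ 6))) gives 2.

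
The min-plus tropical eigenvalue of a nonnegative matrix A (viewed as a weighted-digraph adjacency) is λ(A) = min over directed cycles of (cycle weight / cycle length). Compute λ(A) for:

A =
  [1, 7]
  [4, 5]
λ(A) = 1

Enumerate directed cycles and compute their means (weight / length). Sample:
  cycle 0 → 0: weight = 1, length = 1, mean = 1/1 ≈ 1.000
  cycle 1 → 1: weight = 5, length = 1, mean = 5/1 ≈ 5.000
  cycle 0 → 1 → 0: weight = 11, length = 2, mean = 11/2 ≈ 5.500
  cycle 1 → 0 → 1: weight = 11, length = 2, mean = 11/2 ≈ 5.500
Minimum mean = 1.000, attained e.g. along the cycle 0 → 0 with weight 1 and length 1. So λ(A) = 1/1 = 1.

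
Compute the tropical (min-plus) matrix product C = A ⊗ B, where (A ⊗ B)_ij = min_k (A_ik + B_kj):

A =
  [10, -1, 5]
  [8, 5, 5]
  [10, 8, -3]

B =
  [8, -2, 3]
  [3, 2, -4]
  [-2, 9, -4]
A ⊗ B =
  [2, 1, -5]
  [3, 6, 1]
  [-5, 6, -7]

Apply the min-plus product entry-by-entry:
  C[0][0] = min over k of (A[0][0] + B[0][0] = 10 + 8 = 18, A[0][1] + B[1][0] = -1 + 3 = 2, A[0][2] + B[2][0] = 5 + -2 = 3) = 2 (attained at k = 1)
  C[0][1] = min over k of (A[0][0] + B[0][1] = 10 + -2 = 8, A[0][1] + B[1][1] = -1 + 2 = 1, A[0][2] + B[2][1] = 5 + 9 = 14) = 1 (attained at k = 1)
  C[0][2] = min over k of (A[0][0] + B[0][2] = 10 + 3 = 13, A[0][1] + B[1][2] = -1 + -4 = -5, A[0][2] + B[2][2] = 5 + -4 = 1) = -5 (attained at k = 1)
  C[1][0] = min over k of (A[1][0] + B[0][0] = 8 + 8 = 16, A[1][1] + B[1][0] = 5 + 3 = 8, A[1][2] + B[2][0] = 5 + -2 = 3) = 3 (attained at k = 2)
  C[1][1] = min over k of (A[1][0] + B[0][1] = 8 + -2 = 6, A[1][1] + B[1][1] = 5 + 2 = 7, A[1][2] + B[2][1] = 5 + 9 = 14) = 6 (attained at k = 0)
  C[1][2] = min over k of (A[1][0] + B[0][2] = 8 + 3 = 11, A[1][1] + B[1][2] = 5 + -4 = 1, A[1][2] + B[2][2] = 5 + -4 = 1) = 1 (attained at k = 1)
  C[2][0] = min over k of (A[2][0] + B[0][0] = 10 + 8 = 18, A[2][1] + B[1][0] = 8 + 3 = 11, A[2][2] + B[2][0] = -3 + -2 = -5) = -5 (attained at k = 2)
  C[2][1] = min over k of (A[2][0] + B[0][1] = 10 + -2 = 8, A[2][1] + B[1][1] = 8 + 2 = 10, A[2][2] + B[2][1] = -3 + 9 = 6) = 6 (attained at k = 2)
  C[2][2] = min over k of (A[2][0] + B[0][2] = 10 + 3 = 13, A[2][1] + B[1][2] = 8 + -4 = 4, A[2][2] + B[2][2] = -3 + -4 = -7) = -7 (attained at k = 2)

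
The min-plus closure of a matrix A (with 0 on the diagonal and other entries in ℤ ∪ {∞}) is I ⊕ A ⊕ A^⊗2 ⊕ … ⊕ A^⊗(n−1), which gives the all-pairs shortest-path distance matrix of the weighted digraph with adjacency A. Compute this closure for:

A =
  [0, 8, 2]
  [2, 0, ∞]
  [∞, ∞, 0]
Closure =
  [0, 8, 2]
  [2, 0, 4]
  [∞, ∞, 0]

This is the Floyd-Warshall all-pairs shortest-path computation. For each intermediate vertex k = 0, 1, …, 2, update dist[i][j] ← min(dist[i][j], dist[i][k] + dist[k][j]). The final matrix gives, for each (i, j), the minimum total weight of any directed path from i to j (possibly empty when i = j).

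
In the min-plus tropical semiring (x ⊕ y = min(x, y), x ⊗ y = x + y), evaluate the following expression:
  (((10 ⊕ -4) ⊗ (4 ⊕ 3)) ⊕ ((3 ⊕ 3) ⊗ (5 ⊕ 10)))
(((10 ⊕ -4) ⊗ (4 ⊕ 3)) ⊕ ((3 ⊕ 3) ⊗ (5 ⊕ 10))) = -1

Expand innermost to outermost. Recall ⊕ takes the minimum of its arguments and ⊗ takes their sum. Working out the expression (((10 ⊕ -4) ⊗ (4 ⊕ 3)) ⊕ ((3 ⊕ 3) ⊗ (5 ⊕ 10))) gives -1.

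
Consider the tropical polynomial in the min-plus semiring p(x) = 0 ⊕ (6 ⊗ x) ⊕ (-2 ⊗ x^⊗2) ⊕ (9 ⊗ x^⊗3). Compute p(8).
p(8) = 0

A tropical monomial a ⊗ x^⊗i evaluates to a + i · x. Evaluating each term at x = 8:
  Term 0 contributes 0 + 0 · 8 = 0
  Term 1 contributes 6 + 1 · 8 = 14
  Term 2 contributes -2 + 2 · 8 = 14
  Term 3 contributes 9 + 3 · 8 = 33
p(8) = ⊕ of these = min[0, 14, 14, 33] = 0.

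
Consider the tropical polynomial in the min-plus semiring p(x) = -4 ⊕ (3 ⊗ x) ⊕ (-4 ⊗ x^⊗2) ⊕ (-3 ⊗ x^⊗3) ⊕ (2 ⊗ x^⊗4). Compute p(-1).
p(-1) = -6

A tropical monomial a ⊗ x^⊗i evaluates to a + i · x. Evaluating each term at x = -1:
  Term 0 contributes -4 + 0 · -1 = -4
  Term 1 contributes 3 + 1 · -1 = 2
  Term 2 contributes -4 + 2 · -1 = -6
  Term 3 contributes -3 + 3 · -1 = -6
  Term 4 contributes 2 + 4 · -1 = -2
p(-1) = ⊕ of these = min[-4, 2, -6, -6, -2] = -6.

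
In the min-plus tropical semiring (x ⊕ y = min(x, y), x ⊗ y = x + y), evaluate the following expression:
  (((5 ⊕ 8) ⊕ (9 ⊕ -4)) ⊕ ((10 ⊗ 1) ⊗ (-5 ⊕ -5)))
(((5 ⊕ 8) ⊕ (9 ⊕ -4)) ⊕ ((10 ⊗ 1) ⊗ (-5 ⊕ -5))) = -4

Expand innermost to outermost. Recall ⊕ takes the minimum of its arguments and ⊗ takes their sum. Working out the expression (((5 ⊕ 8) ⊕ (9 ⊕ -4)) ⊕ ((10 ⊗ 1) ⊗ (-5 ⊕ -5))) gives -4.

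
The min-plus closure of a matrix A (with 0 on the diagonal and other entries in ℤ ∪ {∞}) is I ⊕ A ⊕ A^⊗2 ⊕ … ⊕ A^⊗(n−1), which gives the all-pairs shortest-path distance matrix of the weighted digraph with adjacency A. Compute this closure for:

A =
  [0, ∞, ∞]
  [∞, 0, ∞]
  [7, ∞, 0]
Closure =
  [0, ∞, ∞]
  [∞, 0, ∞]
  [7, ∞, 0]

This is the Floyd-Warshall all-pairs shortest-path computation. For each intermediate vertex k = 0, 1, …, 2, update dist[i][j] ← min(dist[i][j], dist[i][k] + dist[k][j]). The final matrix gives, for each (i, j), the minimum total weight of any directed path from i to j (possibly empty when i = j).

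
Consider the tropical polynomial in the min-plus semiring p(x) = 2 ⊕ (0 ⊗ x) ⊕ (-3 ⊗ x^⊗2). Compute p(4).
p(4) = 2

A tropical monomial a ⊗ x^⊗i evaluates to a + i · x. Evaluating each term at x = 4:
  Term 0 contributes 2 + 0 · 4 = 2
  Term 1 contributes 0 + 1 · 4 = 4
  Term 2 contributes -3 + 2 · 4 = 5
p(4) = ⊕ of these = min[2, 4, 5] = 2.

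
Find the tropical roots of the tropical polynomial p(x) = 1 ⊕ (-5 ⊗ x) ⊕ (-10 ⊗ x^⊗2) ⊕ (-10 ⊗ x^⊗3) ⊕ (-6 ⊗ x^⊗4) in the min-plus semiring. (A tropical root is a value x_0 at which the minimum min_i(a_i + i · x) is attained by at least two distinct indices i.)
Roots: {-4, 0, 5, 6}

Each tropical root is a break point of the lower envelope of the lines y = a_i + i · x (there are 5 lines, with slopes 0, 1, ..., 4). Only the lines that attain the minimum somewhere contribute to roots; other lines are dominated. Here the surviving (envelope) indices are i = 4, i = 3, i = 2, i = 1, i = 0.
Intersections between consecutive envelope lines give the roots: for adjacent envelope indices i < j the intersection is x = (a_i − a_j) / (j − i). Reading off the sorted break points: {-4, 0, 5, 6}.
Verification: at each break x_0, at least two indices attain the minimum of min_i(a_i + i · x_0).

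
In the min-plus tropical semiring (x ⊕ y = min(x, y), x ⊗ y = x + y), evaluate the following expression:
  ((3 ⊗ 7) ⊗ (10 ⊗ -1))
((3 ⊗ 7) ⊗ (10 ⊗ -1)) = 19

Expand innermost to outermost. Recall ⊕ takes the minimum of its arguments and ⊗ takes their sum. Working out the expression ((3 ⊗ 7) ⊗ (10 ⊗ -1)) gives 19.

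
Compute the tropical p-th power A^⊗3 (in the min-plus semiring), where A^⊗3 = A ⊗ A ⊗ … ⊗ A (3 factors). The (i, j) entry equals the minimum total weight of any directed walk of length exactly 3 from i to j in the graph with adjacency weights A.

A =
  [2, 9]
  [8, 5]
A^⊗3 =
  [6, 13]
  [12, 15]

Each entry (A^⊗3)_ij equals the minimum over all length-3 walks i = v_0 → v_1 → … → v_3 = j of Σ_t A[v_t][v_{t+1}]. For example, for (i, j) = (0, 1) we minimise over 4 possible intermediate vertex sequences; the minimum is 13, attained along the walk 0 → 0 → 0 → 1.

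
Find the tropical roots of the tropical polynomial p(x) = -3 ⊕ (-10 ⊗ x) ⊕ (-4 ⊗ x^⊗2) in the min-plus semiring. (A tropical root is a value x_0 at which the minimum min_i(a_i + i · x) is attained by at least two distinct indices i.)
Roots: {-6, 7}

Each tropical root is a break point of the lower envelope of the lines y = a_i + i · x (there are 3 lines, with slopes 0, 1, ..., 2). Only the lines that attain the minimum somewhere contribute to roots; other lines are dominated. Here the surviving (envelope) indices are i = 2, i = 1, i = 0.
Intersections between consecutive envelope lines give the roots: for adjacent envelope indices i < j the intersection is x = (a_i − a_j) / (j − i). Reading off the sorted break points: {-6, 7}.
Verification: at each break x_0, at least two indices attain the minimum of min_i(a_i + i · x_0).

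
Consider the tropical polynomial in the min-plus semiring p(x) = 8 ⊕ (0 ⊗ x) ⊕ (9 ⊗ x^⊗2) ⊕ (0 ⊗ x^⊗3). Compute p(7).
p(7) = 7

A tropical monomial a ⊗ x^⊗i evaluates to a + i · x. Evaluating each term at x = 7:
  Term 0 contributes 8 + 0 · 7 = 8
  Term 1 contributes 0 + 1 · 7 = 7
  Term 2 contributes 9 + 2 · 7 = 23
  Term 3 contributes 0 + 3 · 7 = 21
p(7) = ⊕ of these = min[8, 7, 23, 21] = 7.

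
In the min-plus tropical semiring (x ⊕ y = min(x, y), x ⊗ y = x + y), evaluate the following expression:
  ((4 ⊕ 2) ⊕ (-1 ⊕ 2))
((4 ⊕ 2) ⊕ (-1 ⊕ 2)) = -1

Expand innermost to outermost. Recall ⊕ takes the minimum of its arguments and ⊗ takes their sum. Working out the expression ((4 ⊕ 2) ⊕ (-1 ⊕ 2)) gives -1.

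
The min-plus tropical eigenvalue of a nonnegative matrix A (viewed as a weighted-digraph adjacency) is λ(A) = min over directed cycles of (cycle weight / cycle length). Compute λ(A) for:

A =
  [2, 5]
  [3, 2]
λ(A) = 2

Enumerate directed cycles and compute their means (weight / length). Sample:
  cycle 0 → 0: weight = 2, length = 1, mean = 2/1 ≈ 2.000
  cycle 1 → 1: weight = 2, length = 1, mean = 2/1 ≈ 2.000
  cycle 0 → 1 → 0: weight = 8, length = 2, mean = 8/2 ≈ 4.000
  cycle 1 → 0 → 1: weight = 8, length = 2, mean = 8/2 ≈ 4.000
Minimum mean = 2.000, attained e.g. along the cycle 0 → 0 with weight 2 and length 1. So λ(A) = 2/1 = 2.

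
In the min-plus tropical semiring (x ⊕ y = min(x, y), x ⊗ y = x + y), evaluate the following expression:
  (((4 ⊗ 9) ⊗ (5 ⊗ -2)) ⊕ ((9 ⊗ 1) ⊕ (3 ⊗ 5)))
(((4 ⊗ 9) ⊗ (5 ⊗ -2)) ⊕ ((9 ⊗ 1) ⊕ (3 ⊗ 5))) = 8

Expand innermost to outermost. Recall ⊕ takes the minimum of its arguments and ⊗ takes their sum. Working out the expression (((4 ⊗ 9) ⊗ (5 ⊗ -2)) ⊕ ((9 ⊗ 1) ⊕ (3 ⊗ 5))) gives 8.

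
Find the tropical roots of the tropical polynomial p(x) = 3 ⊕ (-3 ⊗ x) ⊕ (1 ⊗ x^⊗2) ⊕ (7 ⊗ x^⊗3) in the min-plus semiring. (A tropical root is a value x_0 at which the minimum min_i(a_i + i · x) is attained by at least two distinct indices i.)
Roots: {-6, -4, 6}

Each tropical root is a break point of the lower envelope of the lines y = a_i + i · x (there are 4 lines, with slopes 0, 1, ..., 3). Only the lines that attain the minimum somewhere contribute to roots; other lines are dominated. Here the surviving (envelope) indices are i = 3, i = 2, i = 1, i = 0.
Intersections between consecutive envelope lines give the roots: for adjacent envelope indices i < j the intersection is x = (a_i − a_j) / (j − i). Reading off the sorted break points: {-6, -4, 6}.
Verification: at each break x_0, at least two indices attain the minimum of min_i(a_i + i · x_0).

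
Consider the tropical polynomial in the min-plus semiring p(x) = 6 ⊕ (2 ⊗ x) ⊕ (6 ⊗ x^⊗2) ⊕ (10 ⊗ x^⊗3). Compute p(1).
p(1) = 3

A tropical monomial a ⊗ x^⊗i evaluates to a + i · x. Evaluating each term at x = 1:
  Term 0 contributes 6 + 0 · 1 = 6
  Term 1 contributes 2 + 1 · 1 = 3
  Term 2 contributes 6 + 2 · 1 = 8
  Term 3 contributes 10 + 3 · 1 = 13
p(1) = ⊕ of these = min[6, 3, 8, 13] = 3.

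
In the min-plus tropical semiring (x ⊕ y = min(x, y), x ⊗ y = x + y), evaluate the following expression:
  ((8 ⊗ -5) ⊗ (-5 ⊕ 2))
((8 ⊗ -5) ⊗ (-5 ⊕ 2)) = -2

Expand innermost to outermost. Recall ⊕ takes the minimum of its arguments and ⊗ takes their sum. Working out the expression ((8 ⊗ -5) ⊗ (-5 ⊕ 2)) gives -2.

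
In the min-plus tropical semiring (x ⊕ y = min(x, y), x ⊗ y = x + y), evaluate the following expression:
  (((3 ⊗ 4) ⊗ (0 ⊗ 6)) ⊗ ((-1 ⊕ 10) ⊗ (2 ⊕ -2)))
(((3 ⊗ 4) ⊗ (0 ⊗ 6)) ⊗ ((-1 ⊕ 10) ⊗ (2 ⊕ -2))) = 10

Expand innermost to outermost. Recall ⊕ takes the minimum of its arguments and ⊗ takes their sum. Working out the expression (((3 ⊗ 4) ⊗ (0 ⊗ 6)) ⊗ ((-1 ⊕ 10) ⊗ (2 ⊕ -2))) gives 10.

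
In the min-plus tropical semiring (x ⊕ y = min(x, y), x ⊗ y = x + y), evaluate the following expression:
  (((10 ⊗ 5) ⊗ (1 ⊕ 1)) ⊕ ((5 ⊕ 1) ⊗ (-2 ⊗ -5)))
(((10 ⊗ 5) ⊗ (1 ⊕ 1)) ⊕ ((5 ⊕ 1) ⊗ (-2 ⊗ -5))) = -6

Expand innermost to outermost. Recall ⊕ takes the minimum of its arguments and ⊗ takes their sum. Working out the expression (((10 ⊗ 5) ⊗ (1 ⊕ 1)) ⊕ ((5 ⊕ 1) ⊗ (-2 ⊗ -5))) gives -6.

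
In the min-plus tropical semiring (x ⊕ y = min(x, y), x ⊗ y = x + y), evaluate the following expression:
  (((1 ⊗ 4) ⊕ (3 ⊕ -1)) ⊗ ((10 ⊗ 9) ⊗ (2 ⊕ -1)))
(((1 ⊗ 4) ⊕ (3 ⊕ -1)) ⊗ ((10 ⊗ 9) ⊗ (2 ⊕ -1))) = 17

Expand innermost to outermost. Recall ⊕ takes the minimum of its arguments and ⊗ takes their sum. Working out the expression (((1 ⊗ 4) ⊕ (3 ⊕ -1)) ⊗ ((10 ⊗ 9) ⊗ (2 ⊕ -1))) gives 17.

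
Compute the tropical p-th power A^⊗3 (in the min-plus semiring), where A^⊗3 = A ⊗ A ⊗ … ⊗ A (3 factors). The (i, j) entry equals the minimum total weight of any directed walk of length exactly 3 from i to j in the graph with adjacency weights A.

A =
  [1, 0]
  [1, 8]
A^⊗3 =
  [2, 1]
  [2, 2]

Each entry (A^⊗3)_ij equals the minimum over all length-3 walks i = v_0 → v_1 → … → v_3 = j of Σ_t A[v_t][v_{t+1}]. For example, for (i, j) = (0, 1) we minimise over 4 possible intermediate vertex sequences; the minimum is 1, attained along the walk 0 → 1 → 0 → 1.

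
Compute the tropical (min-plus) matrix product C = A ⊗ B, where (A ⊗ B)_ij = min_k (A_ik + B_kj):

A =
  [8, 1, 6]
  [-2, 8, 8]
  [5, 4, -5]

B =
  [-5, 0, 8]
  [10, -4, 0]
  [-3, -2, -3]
A ⊗ B =
  [3, -3, 1]
  [-7, -2, 5]
  [-8, -7, -8]

Apply the min-plus product entry-by-entry:
  C[0][0] = min over k of (A[0][0] + B[0][0] = 8 + -5 = 3, A[0][1] + B[1][0] = 1 + 10 = 11, A[0][2] + B[2][0] = 6 + -3 = 3) = 3 (attained at k = 0)
  C[0][1] = min over k of (A[0][0] + B[0][1] = 8 + 0 = 8, A[0][1] + B[1][1] = 1 + -4 = -3, A[0][2] + B[2][1] = 6 + -2 = 4) = -3 (attained at k = 1)
  C[0][2] = min over k of (A[0][0] + B[0][2] = 8 + 8 = 16, A[0][1] + B[1][2] = 1 + 0 = 1, A[0][2] + B[2][2] = 6 + -3 = 3) = 1 (attained at k = 1)
  C[1][0] = min over k of (A[1][0] + B[0][0] = -2 + -5 = -7, A[1][1] + B[1][0] = 8 + 10 = 18, A[1][2] + B[2][0] = 8 + -3 = 5) = -7 (attained at k = 0)
  C[1][1] = min over k of (A[1][0] + B[0][1] = -2 + 0 = -2, A[1][1] + B[1][1] = 8 + -4 = 4, A[1][2] + B[2][1] = 8 + -2 = 6) = -2 (attained at k = 0)
  C[1][2] = min over k of (A[1][0] + B[0][2] = -2 + 8 = 6, A[1][1] + B[1][2] = 8 + 0 = 8, A[1][2] + B[2][2] = 8 + -3 = 5) = 5 (attained at k = 2)
  C[2][0] = min over k of (A[2][0] + B[0][0] = 5 + -5 = 0, A[2][1] + B[1][0] = 4 + 10 = 14, A[2][2] + B[2][0] = -5 + -3 = -8) = -8 (attained at k = 2)
  C[2][1] = min over k of (A[2][0] + B[0][1] = 5 + 0 = 5, A[2][1] + B[1][1] = 4 + -4 = 0, A[2][2] + B[2][1] = -5 + -2 = -7) = -7 (attained at k = 2)
  C[2][2] = min over k of (A[2][0] + B[0][2] = 5 + 8 = 13, A[2][1] + B[1][2] = 4 + 0 = 4, A[2][2] + B[2][2] = -5 + -3 = -8) = -8 (attained at k = 2)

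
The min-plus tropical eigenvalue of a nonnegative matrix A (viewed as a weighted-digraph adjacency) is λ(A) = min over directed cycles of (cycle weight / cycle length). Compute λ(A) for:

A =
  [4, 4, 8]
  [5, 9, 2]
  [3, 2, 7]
λ(A) = 2

Enumerate directed cycles and compute their means (weight / length). Sample:
  cycle 0 → 0: weight = 4, length = 1, mean = 4/1 ≈ 4.000
  cycle 1 → 1: weight = 9, length = 1, mean = 9/1 ≈ 9.000
  cycle 2 → 2: weight = 7, length = 1, mean = 7/1 ≈ 7.000
  cycle 0 → 1 → 0: weight = 9, length = 2, mean = 9/2 ≈ 4.500
  cycle 0 → 2 → 0: weight = 11, length = 2, mean = 11/2 ≈ 5.500
  cycle 1 → 0 → 1: weight = 9, length = 2, mean = 9/2 ≈ 4.500
Minimum mean = 2.000, attained e.g. along the cycle 1 → 2 → 1 with weight 4 and length 2. So λ(A) = 4/2 = 2.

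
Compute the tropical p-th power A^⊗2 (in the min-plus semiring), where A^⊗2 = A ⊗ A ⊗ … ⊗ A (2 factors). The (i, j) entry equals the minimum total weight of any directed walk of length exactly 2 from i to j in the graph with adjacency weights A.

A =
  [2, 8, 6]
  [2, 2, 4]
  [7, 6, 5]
A^⊗2 =
  [4, 10, 8]
  [4, 4, 6]
  [8, 8, 10]

Each entry (A^⊗2)_ij equals the minimum over all length-2 walks i = v_0 → v_1 → … → v_2 = j of Σ_t A[v_t][v_{t+1}]. For example, for (i, j) = (0, 2) we minimise over 3 possible intermediate vertex sequences; the minimum is 8, attained along the walk 0 → 0 → 2.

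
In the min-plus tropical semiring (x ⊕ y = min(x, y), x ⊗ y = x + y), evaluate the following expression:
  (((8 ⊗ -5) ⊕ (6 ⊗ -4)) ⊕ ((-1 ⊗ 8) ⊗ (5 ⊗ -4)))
(((8 ⊗ -5) ⊕ (6 ⊗ -4)) ⊕ ((-1 ⊗ 8) ⊗ (5 ⊗ -4))) = 2

Expand innermost to outermost. Recall ⊕ takes the minimum of its arguments and ⊗ takes their sum. Working out the expression (((8 ⊗ -5) ⊕ (6 ⊗ -4)) ⊕ ((-1 ⊗ 8) ⊗ (5 ⊗ -4))) gives 2.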